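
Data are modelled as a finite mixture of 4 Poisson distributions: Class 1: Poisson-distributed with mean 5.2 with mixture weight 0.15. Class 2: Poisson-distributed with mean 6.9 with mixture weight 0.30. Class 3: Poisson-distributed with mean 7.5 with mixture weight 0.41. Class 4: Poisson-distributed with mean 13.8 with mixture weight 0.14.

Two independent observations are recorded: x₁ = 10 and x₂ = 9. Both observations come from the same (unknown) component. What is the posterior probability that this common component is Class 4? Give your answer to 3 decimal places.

0.075

Posterior ∝ prior × likelihood, so P(k | x) ∝ w_k f_k(x); normalise over all components.
Since both observations come from the same component, the likelihood for component k is f_k(x₁)·f_k(x₂).
  f_1 = [e^(−5.2)·5.2^10/10! = 0.0219755] × [0.0422606] = 0.000928699
  f_2 = [e^(−6.9)·6.9^10/10! = 0.0679354] × [0.0984571] = 0.00668872
  f_3 = [e^(−7.5)·7.5^10/10! = 0.0858304] × [0.11444] = 0.00982247
  f_4 = [e^(−13.8)·13.8^10/10! = 0.0701074] × [0.0508025] = 0.00356163
Prior × likelihood for each component:
  w_1·f_1 = 0.15 × 0.000928699 = 0.000139305
  w_2·f_2 = 0.30 × 0.00668872 = 0.00200662
  w_3·f_3 = 0.41 × 0.00982247 = 0.00402721
  w_4·f_4 = 0.14 × 0.00356163 = 0.000498628
Denominator: 0.000139305 + 0.00200662 + 0.00402721 + 0.000498628 = 0.00667176
P(Class 4 | x₁,x₂) = 0.000498628 / 0.00667176 ≈ 0.075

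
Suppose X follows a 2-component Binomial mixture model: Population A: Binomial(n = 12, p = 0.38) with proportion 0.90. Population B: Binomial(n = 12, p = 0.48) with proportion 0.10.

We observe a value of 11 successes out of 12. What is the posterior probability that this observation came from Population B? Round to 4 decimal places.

P(component k | x) = P(Z=k)·f_k(x) / marginal(x), where marginal(x) = Σ_j P(Z=j)·f_j(x).
Component likelihoods at x = 11 successes out of 12:
  L_A = C(12,11)·0.38^11·0.62^1 = 12·2.38572e-05·0.62 = 0.000177498
  L_B = C(12,11)·0.48^11·0.52^1 = 12·0.00031164·0.52 = 0.00194464
Unnormalised posteriors:
  P(Z=A)·L_A = 0.90 × 0.000177498 = 0.000159748
  P(Z=B)·L_B = 0.10 × 0.00194464 = 0.000194464
Denominator: 0.000159748 + 0.000194464 = 0.000354211
Responsibility of Population B: 0.000194464 / 0.000354211 ≈ 0.5490

0.5490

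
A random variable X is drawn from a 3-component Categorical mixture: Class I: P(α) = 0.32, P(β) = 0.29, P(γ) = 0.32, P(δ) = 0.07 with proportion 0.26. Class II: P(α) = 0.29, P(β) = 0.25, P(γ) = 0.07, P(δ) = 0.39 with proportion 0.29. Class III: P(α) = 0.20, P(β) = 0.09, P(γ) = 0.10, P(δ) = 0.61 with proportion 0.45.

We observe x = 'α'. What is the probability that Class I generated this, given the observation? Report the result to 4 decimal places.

0.3234

Apply Bayes' rule: the posterior for each component is proportional to its prior times its likelihood at x.
Component likelihoods at x = 'α':
  f_I = P(α | comp) = 0.32
  f_II = P(α | comp) = 0.29
  f_III = P(α | comp) = 0.20
Multiply by the mixture weights:
  P(Z=I)·f_I = 0.26 × 0.32 = 0.0832
  P(Z=II)·f_II = 0.29 × 0.29 = 0.0841
  P(Z=III)·f_III = 0.45 × 0.2 = 0.09
Evidence: 0.0832 + 0.0841 + 0.09 = 0.2573
So the posterior for Class I is 0.0832 / 0.2573 ≈ 0.3234.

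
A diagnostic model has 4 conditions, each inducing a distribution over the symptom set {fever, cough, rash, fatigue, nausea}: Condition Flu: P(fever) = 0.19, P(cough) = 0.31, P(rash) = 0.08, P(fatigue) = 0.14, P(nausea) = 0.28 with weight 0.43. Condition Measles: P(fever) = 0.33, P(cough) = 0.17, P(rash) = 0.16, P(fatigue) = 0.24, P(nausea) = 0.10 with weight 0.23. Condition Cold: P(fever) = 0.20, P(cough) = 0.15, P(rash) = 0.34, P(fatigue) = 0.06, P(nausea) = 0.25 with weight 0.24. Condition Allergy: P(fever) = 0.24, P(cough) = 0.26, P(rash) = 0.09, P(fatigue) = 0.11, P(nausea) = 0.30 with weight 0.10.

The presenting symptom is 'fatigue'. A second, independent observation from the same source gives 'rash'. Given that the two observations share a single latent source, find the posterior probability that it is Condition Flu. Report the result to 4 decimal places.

By Bayes' theorem, P(k | x) = π_k f_k(x) / Σ_j π_j f_j(x).
Since both observations come from the same component, the likelihood for component k is f_k(x₁)·f_k(x₂).
  L_Flu = [0.14] × [0.08] = 0.0112
  L_Measles = [0.24] × [0.16] = 0.0384
  L_Cold = [0.06] × [0.34] = 0.0204
  L_Allergy = [0.11] × [0.09] = 0.0099
Multiply by the mixture weights:
  π_Flu·L_Flu = 0.43 × 0.0112 = 0.004816
  π_Measles·L_Measles = 0.23 × 0.0384 = 0.008832
  π_Cold·L_Cold = 0.24 × 0.0204 = 0.004896
  π_Allergy·L_Allergy = 0.10 × 0.0099 = 0.00099
Marginal: 0.004816 + 0.008832 + 0.004896 + 0.00099 = 0.019534
P(Condition Flu | data) ≈ 0.2465

0.2465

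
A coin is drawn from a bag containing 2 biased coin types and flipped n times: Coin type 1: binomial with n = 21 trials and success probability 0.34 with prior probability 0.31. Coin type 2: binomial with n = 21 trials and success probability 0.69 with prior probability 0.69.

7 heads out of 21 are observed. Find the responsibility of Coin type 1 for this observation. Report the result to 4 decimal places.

Posterior ∝ prior × likelihood, so P(k | x) ∝ π_k f_k(x); normalise over all components.
Component likelihoods at x = 7 heads out of 21:
  p_1 = 0.181749
  p_2 = 0.000655409
Prior × likelihood for each component:
  π_1·p_1 = 0.31 × 0.181749 = 0.0563423
  π_2·p_2 = 0.69 × 0.000655409 = 0.000452232
Sum: 0.0563423 + 0.000452232 = 0.0567945
Responsibility of Coin type 1: 0.0563423 / 0.0567945 ≈ 0.9920

0.9920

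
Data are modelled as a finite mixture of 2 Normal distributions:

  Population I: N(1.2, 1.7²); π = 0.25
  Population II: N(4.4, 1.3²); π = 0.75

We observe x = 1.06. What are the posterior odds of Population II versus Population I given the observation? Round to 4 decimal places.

0.1451

The posterior odds equal the prior odds times the likelihood ratio: (w_i/w_j)·(f_i(x)/f_j(x)).
Evaluate each component's likelihood at the observed value:
  L_I = 0.233878
  L_II = 0.0113133
0.00848498 / 0.0584694 ≈ 0.1451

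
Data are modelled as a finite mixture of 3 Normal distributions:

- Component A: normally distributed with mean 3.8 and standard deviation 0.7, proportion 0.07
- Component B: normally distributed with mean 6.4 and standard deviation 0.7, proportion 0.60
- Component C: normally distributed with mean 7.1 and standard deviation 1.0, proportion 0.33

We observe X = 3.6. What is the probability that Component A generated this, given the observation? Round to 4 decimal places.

By Bayes' theorem, P(k | x) = π_k f_k(x) / Σ_j π_j f_j(x).
Normal densities:
  f_A = (1/(0.7·√(2π)))·exp(−(3.6−3.8)²/(2·0.7²)) = 0.569918·exp(-0.04082) = 0.547124
  f_B = (1/(0.7·√(2π)))·exp(−(3.6−6.4)²/(2·0.7²)) = 0.569918·exp(-8.00000) = 0.000191186
  f_C = (1/(1.0·√(2π)))·exp(−(3.6−7.1)²/(2·1.0²)) = 0.398942·exp(-6.12500) = 0.000872683
Prior × likelihood for each component:
  π_A·f_A = 0.07 × 0.547124 = 0.0382987
  π_B·f_B = 0.60 × 0.000191186 = 0.000114712
  π_C·f_C = 0.33 × 0.000872683 = 0.000287985
Normaliser: 0.0382987 + 0.000114712 + 0.000287985 = 0.0387014
Responsibility of Component A: 0.0382987 / 0.0387014 ≈ 0.9896

0.9896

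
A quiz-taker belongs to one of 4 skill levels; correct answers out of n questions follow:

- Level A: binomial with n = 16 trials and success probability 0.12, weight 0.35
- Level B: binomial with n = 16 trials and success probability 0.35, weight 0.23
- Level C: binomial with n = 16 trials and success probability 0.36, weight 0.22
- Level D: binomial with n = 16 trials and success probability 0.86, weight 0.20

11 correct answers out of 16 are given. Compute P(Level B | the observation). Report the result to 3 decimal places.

0.099

By Bayes' theorem, P(k | x) = w_k f_k(x) / Σ_j w_j f_j(x).
Component likelihoods at x = 11 correct answers out of 16:
  L_A = C(16,11)·0.12^11·0.88^5 = 4368·7.43008e-11·0.527732 = 1.71273e-07
  L_B = C(16,11)·0.35^11·0.65^5 = 4368·9.65492e-06·0.116029 = 0.00489326
  L_C = C(16,11)·0.36^11·0.64^5 = 4368·1.31622e-05·0.107374 = 0.0061732
  L_D = C(16,11)·0.86^11·0.14^5 = 4368·0.190319·5.37824e-05 = 0.0447101
Multiply by the mixture weights:
  w_A·L_A = 0.35 × 1.71273e-07 = 5.99457e-08
  w_B·L_B = 0.23 × 0.00489326 = 0.00112545
  w_C·L_C = 0.22 × 0.0061732 = 0.0013581
  w_D·L_D = 0.20 × 0.0447101 = 0.00894202
Evidence: 5.99457e-08 + 0.00112545 + 0.0013581 + 0.00894202 = 0.0114256
Responsibility of Level B: 0.00112545 / 0.0114256 ≈ 0.099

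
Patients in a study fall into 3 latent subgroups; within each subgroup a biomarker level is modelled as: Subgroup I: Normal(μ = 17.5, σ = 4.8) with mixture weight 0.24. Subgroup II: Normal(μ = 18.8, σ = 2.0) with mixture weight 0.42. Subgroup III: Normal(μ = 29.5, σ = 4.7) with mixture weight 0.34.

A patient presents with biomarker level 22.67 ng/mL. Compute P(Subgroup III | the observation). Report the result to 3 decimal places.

0.294

Posterior ∝ prior × likelihood, so P(k | x) ∝ π_k f_k(x); normalise over all components.
Evaluate each component's likelihood at the observed value:
  f_I = 0.0465323
  f_II = 0.0306783
  f_III = 0.029529
Multiply by the mixture weights:
  π_I·f_I = 0.24 × 0.0465323 = 0.0111678
  π_II·f_II = 0.42 × 0.0306783 = 0.0128849
  π_III·f_III = 0.34 × 0.029529 = 0.0100398
Evidence: 0.0111678 + 0.0128849 + 0.0100398 = 0.0340925
Responsibility of Subgroup III: 0.0100398 / 0.0340925 ≈ 0.294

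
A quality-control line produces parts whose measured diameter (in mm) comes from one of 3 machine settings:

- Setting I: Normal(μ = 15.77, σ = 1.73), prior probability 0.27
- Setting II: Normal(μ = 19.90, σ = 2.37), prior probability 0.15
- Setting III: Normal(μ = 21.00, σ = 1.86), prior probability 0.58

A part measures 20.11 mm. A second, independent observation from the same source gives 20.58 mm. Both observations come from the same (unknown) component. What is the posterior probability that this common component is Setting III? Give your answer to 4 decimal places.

The responsibility of component k is π_k f_k(x) divided by Σ_j π_j f_j(x).
Since both observations come from the same component, the likelihood for component k is f_k(x₁)·f_k(x₂).
  f_I = [(1/(1.73·√(2π)))·exp(−(20.11−15.77)²/(2·1.73²)) = 0.230602·exp(-3.14671) = 0.00991433] × [0.00483331] = 4.7919e-05
  f_II = [(1/(2.37·√(2π)))·exp(−(20.11−19.90)²/(2·2.37²)) = 0.168330·exp(-0.00393) = 0.167671] × [0.161542] = 0.0270858
  f_III = [(1/(1.86·√(2π)))·exp(−(20.11−21.00)²/(2·1.86²)) = 0.214485·exp(-0.11448) = 0.191284] × [0.209086] = 0.0399949
Multiply by the mixture weights:
  π_I·f_I = 0.27 × 4.7919e-05 = 1.29381e-05
  π_II·f_II = 0.15 × 0.0270858 = 0.00406288
  π_III·f_III = 0.58 × 0.0399949 = 0.0231971
Denominator: 1.29381e-05 + 0.00406288 + 0.0231971 = 0.0272729
Responsibility of Setting III: 0.0231971 / 0.0272729 ≈ 0.8506

0.8506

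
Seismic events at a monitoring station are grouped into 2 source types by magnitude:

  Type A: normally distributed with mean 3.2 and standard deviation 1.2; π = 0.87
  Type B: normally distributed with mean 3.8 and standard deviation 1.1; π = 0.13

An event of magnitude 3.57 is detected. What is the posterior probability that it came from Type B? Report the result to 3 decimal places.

The responsibility of component k is π_k f_k(x) divided by Σ_j π_j f_j(x).
Component likelihoods at x = 3.57:
  L_A = 0.317019
  L_B = 0.354833
Unnormalised posteriors:
  π_A·L_A = 0.87 × 0.317019 = 0.275806
  π_B·L_B = 0.13 × 0.354833 = 0.0461283
Marginal: 0.275806 + 0.0461283 = 0.321934
P(Type B | the observation) ≈ 0.143

0.143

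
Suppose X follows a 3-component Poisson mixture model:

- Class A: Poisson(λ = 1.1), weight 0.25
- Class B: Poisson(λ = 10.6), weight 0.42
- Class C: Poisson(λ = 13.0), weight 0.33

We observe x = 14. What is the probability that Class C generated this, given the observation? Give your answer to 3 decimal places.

Posterior ∝ prior × likelihood, so P(k | x) ∝ π_k f_k(x); normalise over all components.
Evaluate each component's likelihood at the observed value:
  L_A = 1.44999e-11
  L_B = 0.0646178
  L_C = 0.102087
Prior × likelihood for each component:
  π_A·L_A = 0.25 × 1.44999e-11 = 3.62498e-12
  π_B·L_B = 0.42 × 0.0646178 = 0.0271395
  π_C·L_C = 0.33 × 0.102087 = 0.0336887
Denominator: 3.62498e-12 + 0.0271395 + 0.0336887 = 0.0608282
So the posterior for Class C is 0.0336887 / 0.0608282 ≈ 0.554.

0.554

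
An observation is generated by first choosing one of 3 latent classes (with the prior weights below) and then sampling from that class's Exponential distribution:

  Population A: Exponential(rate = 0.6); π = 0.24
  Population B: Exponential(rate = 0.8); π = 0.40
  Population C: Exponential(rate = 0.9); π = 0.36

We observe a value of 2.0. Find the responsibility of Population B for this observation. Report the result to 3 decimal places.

0.400

The responsibility of component k is w_k f_k(x) divided by Σ_j w_j f_j(x).
Evaluate each component's likelihood at the observed value:
  p_A = 0.6·e^(−0.6·2.0) = 0.6·e^(−1.2000) = 0.180717
  p_B = 0.8·e^(−0.8·2.0) = 0.8·e^(−1.6000) = 0.161517
  p_C = 0.9·e^(−0.9·2.0) = 0.9·e^(−1.8000) = 0.148769
Multiply by the mixture weights:
  w_A·p_A = 0.24 × 0.180717 = 0.043372
  w_B·p_B = 0.40 × 0.161517 = 0.0646069
  w_C·p_C = 0.36 × 0.148769 = 0.0535568
Marginal: 0.043372 + 0.0646069 + 0.0535568 = 0.161536
P(Population B | 2.0) ≈ 0.400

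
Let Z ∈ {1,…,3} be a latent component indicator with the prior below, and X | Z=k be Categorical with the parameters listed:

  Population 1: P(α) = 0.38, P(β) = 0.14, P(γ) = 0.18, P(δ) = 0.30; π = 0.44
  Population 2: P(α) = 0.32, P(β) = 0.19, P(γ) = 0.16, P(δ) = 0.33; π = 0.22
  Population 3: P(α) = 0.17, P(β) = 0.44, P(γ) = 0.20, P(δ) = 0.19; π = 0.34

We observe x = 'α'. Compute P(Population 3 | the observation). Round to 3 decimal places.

P(component k | x) = π_k·f_k(x) / marginal(x), where marginal(x) = Σ_j π_j·f_j(x).
Evaluate each component's likelihood at the observed value:
  L_1 = P(α | comp) = 0.38
  L_2 = P(α | comp) = 0.32
  L_3 = P(α | comp) = 0.17
Weight by the priors:
  π_1·L_1 = 0.44 × 0.38 = 0.1672
  π_2·L_2 = 0.22 × 0.32 = 0.0704
  π_3·L_3 = 0.34 × 0.17 = 0.0578
Normaliser: 0.1672 + 0.0704 + 0.0578 = 0.2954
So the posterior for Population 3 is 0.0578 / 0.2954 ≈ 0.196.

0.196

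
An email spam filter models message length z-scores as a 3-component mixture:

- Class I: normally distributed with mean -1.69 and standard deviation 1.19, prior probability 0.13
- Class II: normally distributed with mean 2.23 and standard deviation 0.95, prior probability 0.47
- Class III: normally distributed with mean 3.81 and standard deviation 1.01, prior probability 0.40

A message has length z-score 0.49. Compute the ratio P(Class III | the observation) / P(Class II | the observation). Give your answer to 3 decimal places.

0.019

The posterior odds equal the prior odds times the likelihood ratio: (π_i/π_j)·(f_i(x)/f_j(x)).
Evaluate each component's likelihood at the observed value:
  L_I = (1/(1.19·√(2π)))·exp(−(0.49−-1.69)²/(2·1.19²)) = 0.335246·exp(-1.67799) = 0.0626068
  L_II = (1/(0.95·√(2π)))·exp(−(0.49−2.23)²/(2·0.95²)) = 0.419939·exp(-1.67734) = 0.0784742
  L_III = (1/(1.01·√(2π)))·exp(−(0.49−3.81)²/(2·1.01²)) = 0.394992·exp(-5.40261) = 0.00177937
Posterior odds = (π_III·L_III) / (π_II·L_II) = (0.40·0.00177937) / (0.47·0.0784742) = 0.000711748 / 0.0368829 ≈ 0.019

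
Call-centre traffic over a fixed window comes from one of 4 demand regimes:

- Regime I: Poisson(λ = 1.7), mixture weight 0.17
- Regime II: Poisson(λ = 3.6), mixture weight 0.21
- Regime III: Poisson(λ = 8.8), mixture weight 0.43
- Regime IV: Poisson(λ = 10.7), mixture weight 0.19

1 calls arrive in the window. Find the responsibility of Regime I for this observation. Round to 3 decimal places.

0.713

Apply Bayes' rule: the posterior for each component is proportional to its prior times its likelihood at x.
Component likelihoods at x = 1 calls:
  p_I = 0.310562
  p_II = 0.0983654
  p_III = 0.00132645
  p_IV = 0.000241231
Unnormalised posteriors:
  P(Z=I)·p_I = 0.17 × 0.310562 = 0.0527955
  P(Z=II)·p_II = 0.21 × 0.0983654 = 0.0206567
  P(Z=III)·p_III = 0.43 × 0.00132645 = 0.000570374
  P(Z=IV)·p_IV = 0.19 × 0.000241231 = 4.58339e-05
Marginal: 0.0527955 + 0.0206567 + 0.000570374 + 4.58339e-05 = 0.0740685
So the posterior for Regime I is 0.0527955 / 0.0740685 ≈ 0.713.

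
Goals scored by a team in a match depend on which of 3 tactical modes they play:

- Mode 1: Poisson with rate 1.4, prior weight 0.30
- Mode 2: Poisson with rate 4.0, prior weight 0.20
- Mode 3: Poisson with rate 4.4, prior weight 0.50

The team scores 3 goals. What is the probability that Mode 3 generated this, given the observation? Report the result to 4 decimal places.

Posterior ∝ prior × likelihood, so P(k | x) ∝ π_k f_k(x); normalise over all components.
Poisson probabilities:
  L_1 = e^(−1.4)·1.4^3/3! = 0.112777
  L_2 = e^(−4.0)·4.0^3/3! = 0.195367
  L_3 = e^(−4.4)·4.4^3/3! = 0.174305
Weight by the priors:
  π_1·L_1 = 0.30 × 0.112777 = 0.0338331
  π_2·L_2 = 0.20 × 0.195367 = 0.0390734
  π_3·L_3 = 0.50 × 0.174305 = 0.0871527
Marginal: 0.0338331 + 0.0390734 + 0.0871527 = 0.160059
Responsibility of Mode 3: 0.0871527 / 0.160059 ≈ 0.5445

0.5445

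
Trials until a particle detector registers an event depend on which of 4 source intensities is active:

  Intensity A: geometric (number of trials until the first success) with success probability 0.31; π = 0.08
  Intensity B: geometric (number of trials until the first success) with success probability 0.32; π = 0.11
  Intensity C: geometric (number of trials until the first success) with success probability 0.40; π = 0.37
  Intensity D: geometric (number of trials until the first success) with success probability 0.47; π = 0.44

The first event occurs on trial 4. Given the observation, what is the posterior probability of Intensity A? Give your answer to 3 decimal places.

By Bayes' theorem, P(k | x) = π_k f_k(x) / Σ_j π_j f_j(x).
Component likelihoods at x = 4:
  L_A = 0.101838
  L_B = 0.100618
  L_C = 0.0864
  L_D = 0.0699722
Multiply by the mixture weights:
  π_A·L_A = 0.08 × 0.101838 = 0.00814702
  π_B·L_B = 0.11 × 0.100618 = 0.011068
  π_C·L_C = 0.37 × 0.0864 = 0.031968
  π_D·L_D = 0.44 × 0.0699722 = 0.0307878
Sum: 0.00814702 + 0.011068 + 0.031968 + 0.0307878 = 0.0819708
Responsibility of Intensity A: 0.00814702 / 0.0819708 ≈ 0.099

0.099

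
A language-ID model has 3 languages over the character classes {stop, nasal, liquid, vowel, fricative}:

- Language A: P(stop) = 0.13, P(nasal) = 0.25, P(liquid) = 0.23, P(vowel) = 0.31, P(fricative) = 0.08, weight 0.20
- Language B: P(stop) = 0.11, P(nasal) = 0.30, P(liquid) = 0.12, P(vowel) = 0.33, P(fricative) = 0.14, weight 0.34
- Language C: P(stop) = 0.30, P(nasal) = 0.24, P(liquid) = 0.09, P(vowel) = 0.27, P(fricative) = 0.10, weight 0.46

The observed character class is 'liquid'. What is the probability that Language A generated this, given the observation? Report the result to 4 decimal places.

By Bayes' theorem, P(k | x) = w_k f_k(x) / Σ_j w_j f_j(x).
Evaluate each component's likelihood at the observed value:
  L_A = P(liquid | comp) = 0.23
  L_B = P(liquid | comp) = 0.12
  L_C = P(liquid | comp) = 0.09
Prior × likelihood for each component:
  w_A·L_A = 0.20 × 0.23 = 0.046
  w_B·L_B = 0.34 × 0.12 = 0.0408
  w_C·L_C = 0.46 × 0.09 = 0.0414
Normaliser: 0.046 + 0.0408 + 0.0414 = 0.1282
P(Language A | the observation) = 0.046 / 0.1282 ≈ 0.3588

0.3588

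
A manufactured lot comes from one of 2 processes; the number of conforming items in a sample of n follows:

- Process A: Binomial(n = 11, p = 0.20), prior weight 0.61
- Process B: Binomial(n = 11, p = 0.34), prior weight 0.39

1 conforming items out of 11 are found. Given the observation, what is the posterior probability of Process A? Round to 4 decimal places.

By Bayes' theorem, P(k | x) = π_k f_k(x) / Σ_j π_j f_j(x).
Evaluate each component's likelihood at the observed value:
  p_A = 0.236223
  p_B = 0.0586558
Prior × likelihood for each component:
  π_A·p_A = 0.61 × 0.236223 = 0.144096
  π_B·p_B = 0.39 × 0.0586558 = 0.0228758
Evidence: 0.144096 + 0.0228758 = 0.166972
Responsibility of Process A: 0.144096 / 0.166972 ≈ 0.8630

0.8630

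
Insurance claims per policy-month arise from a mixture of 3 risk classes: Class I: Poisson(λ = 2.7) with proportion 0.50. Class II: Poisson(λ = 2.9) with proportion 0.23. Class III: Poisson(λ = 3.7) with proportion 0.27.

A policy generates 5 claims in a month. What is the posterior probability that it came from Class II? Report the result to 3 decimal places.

0.215

Apply Bayes' rule: the posterior for each component is proportional to its prior times its likelihood at x.
Evaluate each component's likelihood at the observed value:
  L_I = e^(−2.7)·2.7^5/5! = 0.0803605
  L_II = e^(−2.9)·2.9^5/5! = 0.0940491
  L_III = e^(−3.7)·3.7^5/5! = 0.142869
Unnormalised posteriors:
  P(Z=I)·L_I = 0.50 × 0.0803605 = 0.0401802
  P(Z=II)·L_II = 0.23 × 0.0940491 = 0.0216313
  P(Z=III)·L_III = 0.27 × 0.142869 = 0.0385746
Evidence: 0.0401802 + 0.0216313 + 0.0385746 = 0.100386
Responsibility of Class II: 0.0216313 / 0.100386 ≈ 0.215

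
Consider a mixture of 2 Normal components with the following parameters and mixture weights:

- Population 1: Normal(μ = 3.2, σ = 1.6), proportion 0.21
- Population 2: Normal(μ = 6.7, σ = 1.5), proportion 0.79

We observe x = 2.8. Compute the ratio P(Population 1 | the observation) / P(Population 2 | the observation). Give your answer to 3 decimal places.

Posterior odds = (π_i f_i(x)) / (π_j f_j(x)); the normalising sum cancels.
Evaluate each component's likelihood at the observed value:
  L_1 = (1/(1.6·√(2π)))·exp(−(2.8−3.2)²/(2·1.6²)) = 0.249339·exp(-0.03125) = 0.241668
  L_2 = (1/(1.5·√(2π)))·exp(−(2.8−6.7)²/(2·1.5²)) = 0.265962·exp(-3.38000) = 0.00905531
Odds = (0.21/0.79) × (0.241668/0.00905531) = 0.265823 × 26.6879 ≈ 7.094

7.094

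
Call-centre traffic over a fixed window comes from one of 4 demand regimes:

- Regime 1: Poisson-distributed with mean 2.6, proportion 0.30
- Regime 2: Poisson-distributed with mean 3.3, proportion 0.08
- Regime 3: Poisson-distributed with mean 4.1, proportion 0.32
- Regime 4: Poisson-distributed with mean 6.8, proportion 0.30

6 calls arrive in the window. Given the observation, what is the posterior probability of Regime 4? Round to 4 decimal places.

0.4793

By Bayes' theorem, P(k | x) = w_k f_k(x) / Σ_j w_j f_j(x).
Component likelihoods at x = 6 calls:
  f_1 = e^(−2.6)·2.6^6/6! = 0.0318671
  f_2 = e^(−3.3)·3.3^6/6! = 0.0661575
  f_3 = e^(−4.1)·4.1^6/6! = 0.109336
  f_4 = e^(−6.8)·6.8^6/6! = 0.152939
Prior × likelihood for each component:
  w_1·f_1 = 0.30 × 0.0318671 = 0.00956012
  w_2·f_2 = 0.08 × 0.0661575 = 0.0052926
  w_3·f_3 = 0.32 × 0.109336 = 0.0349875
  w_4·f_4 = 0.30 × 0.152939 = 0.0458817
Sum: 0.00956012 + 0.0052926 + 0.0349875 + 0.0458817 = 0.095722
So the posterior for Regime 4 is 0.0458817 / 0.095722 ≈ 0.4793.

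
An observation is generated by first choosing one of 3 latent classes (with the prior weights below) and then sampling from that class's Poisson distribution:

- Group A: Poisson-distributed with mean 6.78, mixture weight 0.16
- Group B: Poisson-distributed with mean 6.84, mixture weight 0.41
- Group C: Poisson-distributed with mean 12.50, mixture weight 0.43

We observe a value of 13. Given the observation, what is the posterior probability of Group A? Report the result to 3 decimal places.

By Bayes' theorem, P(k | x) = π_k f_k(x) / Σ_j π_j f_j(x).
Evaluate each component's likelihood at the observed value:
  p_A = e^(−6.78)·6.78^13/13! = 0.0116732
  p_B = e^(−6.84)·6.84^13/13! = 0.0123275
  p_C = e^(−12.50)·12.50^13/13! = 0.10886
Prior × likelihood for each component:
  π_A·p_A = 0.16 × 0.0116732 = 0.00186771
  π_B·p_B = 0.41 × 0.0123275 = 0.00505427
  π_C·p_C = 0.43 × 0.10886 = 0.0468099
Normaliser: 0.00186771 + 0.00505427 + 0.0468099 = 0.0537318
P(Group A | data) = 0.00186771 / 0.0537318 ≈ 0.035

0.035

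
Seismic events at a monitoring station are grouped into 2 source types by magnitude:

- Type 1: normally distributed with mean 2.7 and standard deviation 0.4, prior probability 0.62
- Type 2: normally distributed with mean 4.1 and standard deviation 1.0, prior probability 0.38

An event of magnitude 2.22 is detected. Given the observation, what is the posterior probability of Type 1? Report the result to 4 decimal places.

0.9208

P(component k | x) = w_k·f_k(x) / marginal(x), where marginal(x) = Σ_j w_j·f_j(x).
Evaluate each component's likelihood at the observed value:
  f_1 = (1/(0.4·√(2π)))·exp(−(2.22−2.7)²/(2·0.4²)) = 0.997356·exp(-0.72000) = 0.485465
  f_2 = (1/(1.0·√(2π)))·exp(−(2.22−4.1)²/(2·1.0²)) = 0.398942·exp(-1.76720) = 0.0681436
Weight by the priors:
  w_1·f_1 = 0.62 × 0.485465 = 0.300988
  w_2·f_2 = 0.38 × 0.0681436 = 0.0258946
Marginal: 0.300988 + 0.0258946 = 0.326883
P(Type 1 | x) ≈ 0.9208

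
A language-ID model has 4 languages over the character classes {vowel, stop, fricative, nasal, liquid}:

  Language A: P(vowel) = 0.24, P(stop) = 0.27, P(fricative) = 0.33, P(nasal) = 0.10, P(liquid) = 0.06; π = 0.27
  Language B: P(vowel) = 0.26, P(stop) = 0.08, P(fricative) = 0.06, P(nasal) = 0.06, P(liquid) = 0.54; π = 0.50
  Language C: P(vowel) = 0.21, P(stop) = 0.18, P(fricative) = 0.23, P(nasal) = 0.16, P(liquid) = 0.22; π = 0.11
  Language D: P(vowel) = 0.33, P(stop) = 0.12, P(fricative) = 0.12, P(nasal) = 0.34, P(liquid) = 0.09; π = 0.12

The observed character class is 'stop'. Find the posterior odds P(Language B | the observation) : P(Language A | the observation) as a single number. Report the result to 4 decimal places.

The posterior odds equal the prior odds times the likelihood ratio: (π_i/π_j)·(f_i(x)/f_j(x)).
Component likelihoods at x = 'stop':
  L_A = P(stop | comp) = 0.27
  L_B = P(stop | comp) = 0.08
  L_C = P(stop | comp) = 0.18
  L_D = P(stop | comp) = 0.12
Odds = (0.50/0.27) × (0.08/0.27) = 1.85185 × 0.296296 ≈ 0.5487

0.5487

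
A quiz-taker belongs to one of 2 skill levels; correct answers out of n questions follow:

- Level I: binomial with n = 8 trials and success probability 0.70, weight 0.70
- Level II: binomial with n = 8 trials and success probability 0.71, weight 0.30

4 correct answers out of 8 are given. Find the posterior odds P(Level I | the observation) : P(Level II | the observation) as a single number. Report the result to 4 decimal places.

2.5248

Since P(k|x) ∝ π_k f_k(x), the posterior odds are π_i f_i(x) / (π_j f_j(x)).
Binomial probabilities:
  p_I = C(8,4)·0.70^4·0.30^4 = 70·0.2401·0.0081 = 0.136137
  p_II = C(8,4)·0.71^4·0.29^4 = 70·0.254117·0.00707281 = 0.125812
Posterior odds = (π_I·p_I) / (π_II·p_II) = (0.70·0.136137) / (0.30·0.125812) = 0.0952957 / 0.0377437 ≈ 2.5248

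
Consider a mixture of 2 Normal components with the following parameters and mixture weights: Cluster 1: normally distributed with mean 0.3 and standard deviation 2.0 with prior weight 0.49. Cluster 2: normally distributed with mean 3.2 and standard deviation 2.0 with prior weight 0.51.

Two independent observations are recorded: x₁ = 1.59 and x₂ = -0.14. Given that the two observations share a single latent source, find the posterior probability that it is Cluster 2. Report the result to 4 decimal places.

Posterior ∝ prior × likelihood, so P(k | x) ∝ P(Z=k) f_k(x); normalise over all components.
Since both observations come from the same component, the likelihood for component k is f_k(x₁)·f_k(x₂).
  p_1 = [(1/(2.0·√(2π)))·exp(−(1.59−0.3)²/(2·2.0²)) = 0.199471·exp(-0.20801) = 0.16201] × [0.194702] = 0.0315436
  p_2 = [(1/(2.0·√(2π)))·exp(−(1.59−3.2)²/(2·2.0²)) = 0.199471·exp(-0.32401) = 0.144266] × [0.0494627] = 0.00713578
Prior × likelihood for each component:
  P(Z=1)·p_1 = 0.49 × 0.0315436 = 0.0154564
  P(Z=2)·p_2 = 0.51 × 0.00713578 = 0.00363925
Evidence: 0.0154564 + 0.00363925 = 0.0190956
Responsibility of Cluster 2: 0.00363925 / 0.0190956 ≈ 0.1906

0.1906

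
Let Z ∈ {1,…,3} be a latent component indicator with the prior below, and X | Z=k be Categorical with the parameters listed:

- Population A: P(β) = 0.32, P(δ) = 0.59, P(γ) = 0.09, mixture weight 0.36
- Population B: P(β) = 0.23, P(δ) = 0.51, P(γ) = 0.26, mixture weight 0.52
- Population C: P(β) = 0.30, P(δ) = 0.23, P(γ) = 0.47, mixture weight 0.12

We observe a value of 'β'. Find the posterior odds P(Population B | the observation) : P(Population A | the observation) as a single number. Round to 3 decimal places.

1.038

Only the two components matter; the odds are (π_i f_i(x)) / (π_j f_j(x)).
Categorical probabilities:
  p_A = 0.32
  p_B = 0.23
  p_C = 0.3
0.1196 / 0.1152 ≈ 1.038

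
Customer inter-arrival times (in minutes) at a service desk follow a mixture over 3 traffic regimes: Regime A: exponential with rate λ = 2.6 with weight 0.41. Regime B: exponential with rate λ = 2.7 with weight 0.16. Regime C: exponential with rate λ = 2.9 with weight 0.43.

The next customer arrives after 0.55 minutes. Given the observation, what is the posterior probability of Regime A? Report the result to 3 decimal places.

0.421

The responsibility of component k is w_k f_k(x) divided by Σ_j w_j f_j(x).
Evaluate each component's likelihood at the observed value:
  f_A = 0.622203
  f_B = 0.611556
  f_C = 0.588435
Multiply by the mixture weights:
  w_A·f_A = 0.41 × 0.622203 = 0.255103
  w_B·f_B = 0.16 × 0.611556 = 0.097849
  w_C·f_C = 0.43 × 0.588435 = 0.253027
Evidence: 0.255103 + 0.097849 + 0.253027 = 0.605979
P(Regime A | the observation) ≈ 0.421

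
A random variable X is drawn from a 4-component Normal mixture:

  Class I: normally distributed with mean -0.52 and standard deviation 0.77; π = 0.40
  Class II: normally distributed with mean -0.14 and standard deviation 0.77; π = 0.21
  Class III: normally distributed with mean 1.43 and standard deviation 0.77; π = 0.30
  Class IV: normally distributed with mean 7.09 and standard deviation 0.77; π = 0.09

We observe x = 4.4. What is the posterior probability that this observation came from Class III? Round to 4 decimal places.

0.4669

Apply Bayes' rule: the posterior for each component is proportional to its prior times its likelihood at x.
Normal densities:
  p_I = 7.06192e-10
  p_II = 1.46387e-08
  p_III = 0.000304649
  p_IV = 0.00115938
Weight by the priors:
  P(Z=I)·p_I = 0.40 × 7.06192e-10 = 2.82477e-10
  P(Z=II)·p_II = 0.21 × 1.46387e-08 = 3.07414e-09
  P(Z=III)·p_III = 0.30 × 0.000304649 = 9.13948e-05
  P(Z=IV)·p_IV = 0.09 × 0.00115938 = 0.000104344
Normaliser: 2.82477e-10 + 3.07414e-09 + 9.13948e-05 + 0.000104344 = 0.000195743
P(Class III | the observation) ≈ 0.4669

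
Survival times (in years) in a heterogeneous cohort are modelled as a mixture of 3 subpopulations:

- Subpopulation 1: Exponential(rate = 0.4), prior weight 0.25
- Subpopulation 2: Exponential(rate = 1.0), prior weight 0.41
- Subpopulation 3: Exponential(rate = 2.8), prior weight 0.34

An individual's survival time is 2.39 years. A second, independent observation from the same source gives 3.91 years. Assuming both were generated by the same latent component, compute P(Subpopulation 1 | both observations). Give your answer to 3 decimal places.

Posterior ∝ prior × likelihood, so P(k | x) ∝ π_k f_k(x); normalise over all components.
Since both observations come from the same component, the likelihood for component k is f_k(x₁)·f_k(x₂).
  p_1 = [0.153771] × [0.0837189] = 0.0128735
  p_2 = [0.0916297] × [0.0200405] = 0.0018363
  p_3 = [0.00347424] × [4.92609e-05] = 1.71144e-07
Prior × likelihood for each component:
  π_1·p_1 = 0.25 × 0.0128735 = 0.00321838
  π_2·p_2 = 0.41 × 0.0018363 = 0.000752885
  π_3·p_3 = 0.34 × 1.71144e-07 = 5.81889e-08
Marginal: 0.00321838 + 0.000752885 + 5.81889e-08 = 0.00397133
P(Subpopulation 1 | x) ≈ 0.810

0.810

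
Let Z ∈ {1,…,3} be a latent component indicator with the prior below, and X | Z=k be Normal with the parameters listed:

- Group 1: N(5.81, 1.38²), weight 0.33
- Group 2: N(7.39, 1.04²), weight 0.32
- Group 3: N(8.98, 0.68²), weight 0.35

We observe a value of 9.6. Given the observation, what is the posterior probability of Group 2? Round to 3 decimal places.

By Bayes' theorem, P(k | x) = π_k f_k(x) / Σ_j π_j f_j(x).
Component likelihoods at x = 9.6:
  L_1 = 0.00665548
  L_2 = 0.0401163
  L_3 = 0.387154
Multiply by the mixture weights:
  π_1·L_1 = 0.33 × 0.00665548 = 0.00219631
  π_2·L_2 = 0.32 × 0.0401163 = 0.0128372
  π_3·L_3 = 0.35 × 0.387154 = 0.135504
Normaliser: 0.00219631 + 0.0128372 + 0.135504 = 0.150537
P(Group 2 | data) ≈ 0.085

0.085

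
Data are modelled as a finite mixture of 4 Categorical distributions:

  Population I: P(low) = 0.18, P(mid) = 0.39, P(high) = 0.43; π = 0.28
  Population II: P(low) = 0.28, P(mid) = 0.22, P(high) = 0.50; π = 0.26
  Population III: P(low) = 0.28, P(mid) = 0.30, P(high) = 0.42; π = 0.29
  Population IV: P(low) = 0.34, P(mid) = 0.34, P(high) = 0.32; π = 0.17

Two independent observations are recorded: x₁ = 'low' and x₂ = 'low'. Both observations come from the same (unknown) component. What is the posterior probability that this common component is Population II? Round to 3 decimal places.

By Bayes' theorem, P(k | x) = π_k f_k(x) / Σ_j π_j f_j(x).
Since both observations come from the same component, the likelihood for component k is f_k(x₁)·f_k(x₂).
  L_I = [P(low | comp) = 0.18] × [0.18] = 0.0324
  L_II = [P(low | comp) = 0.28] × [0.28] = 0.0784
  L_III = [P(low | comp) = 0.28] × [0.28] = 0.0784
  L_IV = [P(low | comp) = 0.34] × [0.34] = 0.1156
Weight by the priors:
  π_I·L_I = 0.28 × 0.0324 = 0.009072
  π_II·L_II = 0.26 × 0.0784 = 0.020384
  π_III·L_III = 0.29 × 0.0784 = 0.022736
  π_IV·L_IV = 0.17 × 0.1156 = 0.019652
Evidence: 0.009072 + 0.020384 + 0.022736 + 0.019652 = 0.071844
Responsibility of Population II: 0.020384 / 0.071844 ≈ 0.284

0.284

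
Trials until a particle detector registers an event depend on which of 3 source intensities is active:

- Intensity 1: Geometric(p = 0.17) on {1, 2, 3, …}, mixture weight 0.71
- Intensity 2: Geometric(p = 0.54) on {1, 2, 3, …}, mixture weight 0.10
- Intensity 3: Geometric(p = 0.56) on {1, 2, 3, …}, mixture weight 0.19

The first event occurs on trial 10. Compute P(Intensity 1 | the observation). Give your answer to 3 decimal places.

0.995

Posterior ∝ prior × likelihood, so P(k | x) ∝ π_k f_k(x); normalise over all components.
Evaluate each component's likelihood at the observed value:
  p_1 = 0.0317798
  p_2 = 0.000497983
  p_3 = 0.000346148
Unnormalised posteriors:
  π_1·p_1 = 0.71 × 0.0317798 = 0.0225637
  π_2·p_2 = 0.10 × 0.000497983 = 4.97983e-05
  π_3·p_3 = 0.19 × 0.000346148 = 6.57682e-05
Evidence: 0.0225637 + 4.97983e-05 + 6.57682e-05 = 0.0226793
P(Intensity 1 | x) = 0.0225637 / 0.0226793 ≈ 0.995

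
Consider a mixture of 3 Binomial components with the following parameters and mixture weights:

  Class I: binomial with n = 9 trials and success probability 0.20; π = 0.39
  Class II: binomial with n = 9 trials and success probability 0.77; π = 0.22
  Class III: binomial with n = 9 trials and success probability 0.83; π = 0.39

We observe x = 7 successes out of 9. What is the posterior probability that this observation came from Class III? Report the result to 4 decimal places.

0.6205

The responsibility of component k is π_k f_k(x) divided by Σ_j π_j f_j(x).
Evaluate each component's likelihood at the observed value:
  L_I = C(9,7)·0.20^7·0.80^2 = 36·1.28e-05·0.64 = 0.000294912
  L_II = C(9,7)·0.77^7·0.23^2 = 36·0.160485·0.0529 = 0.305628
  L_III = C(9,7)·0.83^7·0.17^2 = 36·0.271361·0.0289 = 0.282323
Prior × likelihood for each component:
  π_I·L_I = 0.39 × 0.000294912 = 0.000115016
  π_II·L_II = 0.22 × 0.305628 = 0.0672382
  π_III·L_III = 0.39 × 0.282323 = 0.110106
Sum: 0.000115016 + 0.0672382 + 0.110106 = 0.177459
So the posterior for Class III is 0.110106 / 0.177459 ≈ 0.6205.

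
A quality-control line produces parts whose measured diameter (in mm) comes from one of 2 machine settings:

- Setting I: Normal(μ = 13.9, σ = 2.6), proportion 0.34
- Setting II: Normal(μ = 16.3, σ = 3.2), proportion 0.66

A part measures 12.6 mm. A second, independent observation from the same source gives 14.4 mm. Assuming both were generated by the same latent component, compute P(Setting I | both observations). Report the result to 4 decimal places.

0.6114

Apply Bayes' rule: the posterior for each component is proportional to its prior times its likelihood at x.
Since both observations come from the same component, the likelihood for component k is f_k(x₁)·f_k(x₂).
  f_I = [0.13541] × [0.150628] = 0.0203965
  f_II = [0.0638929] × [0.104522] = 0.00667821
Prior × likelihood for each component:
  w_I·f_I = 0.34 × 0.0203965 = 0.00693482
  w_II·f_II = 0.66 × 0.00667821 = 0.00440762
Evidence: 0.00693482 + 0.00440762 = 0.0113424
P(Setting I | x) = 0.00693482 / 0.0113424 ≈ 0.6114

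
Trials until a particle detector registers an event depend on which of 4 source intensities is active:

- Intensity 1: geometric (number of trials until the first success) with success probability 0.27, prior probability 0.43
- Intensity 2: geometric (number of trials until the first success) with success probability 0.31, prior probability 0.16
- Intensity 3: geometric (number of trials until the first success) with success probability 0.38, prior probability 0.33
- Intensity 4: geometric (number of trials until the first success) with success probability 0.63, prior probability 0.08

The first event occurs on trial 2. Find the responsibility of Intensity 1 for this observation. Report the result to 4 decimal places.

0.3935

Apply Bayes' rule: the posterior for each component is proportional to its prior times its likelihood at x.
Component likelihoods at x = 2:
  L_1 = 0.27·(1−0.27)^1 = 0.27·0.73 = 0.1971
  L_2 = 0.31·(1−0.31)^1 = 0.31·0.69 = 0.2139
  L_3 = 0.38·(1−0.38)^1 = 0.38·0.62 = 0.2356
  L_4 = 0.63·(1−0.63)^1 = 0.63·0.37 = 0.2331
Prior × likelihood for each component:
  P(Z=1)·L_1 = 0.43 × 0.1971 = 0.084753
  P(Z=2)·L_2 = 0.16 × 0.2139 = 0.034224
  P(Z=3)·L_3 = 0.33 × 0.2356 = 0.077748
  P(Z=4)·L_4 = 0.08 × 0.2331 = 0.018648
Denominator: 0.084753 + 0.034224 + 0.077748 + 0.018648 = 0.215373
P(Intensity 1 | 2) ≈ 0.3935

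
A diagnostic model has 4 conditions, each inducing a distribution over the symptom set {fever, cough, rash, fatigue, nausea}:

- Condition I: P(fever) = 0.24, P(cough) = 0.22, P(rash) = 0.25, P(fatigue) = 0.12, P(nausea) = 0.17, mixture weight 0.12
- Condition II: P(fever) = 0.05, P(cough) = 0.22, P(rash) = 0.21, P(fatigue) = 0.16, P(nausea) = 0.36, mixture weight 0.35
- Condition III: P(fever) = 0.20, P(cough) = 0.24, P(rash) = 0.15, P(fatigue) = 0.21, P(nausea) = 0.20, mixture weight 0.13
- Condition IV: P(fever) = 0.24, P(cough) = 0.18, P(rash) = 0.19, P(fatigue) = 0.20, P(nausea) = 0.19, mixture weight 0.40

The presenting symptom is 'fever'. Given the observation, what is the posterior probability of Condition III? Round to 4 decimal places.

0.1545

By Bayes' theorem, P(k | x) = π_k f_k(x) / Σ_j π_j f_j(x).
Categorical probabilities:
  p_I = 0.24
  p_II = 0.05
  p_III = 0.2
  p_IV = 0.24
Unnormalised posteriors:
  π_I·p_I = 0.12 × 0.24 = 0.0288
  π_II·p_II = 0.35 × 0.05 = 0.0175
  π_III·p_III = 0.13 × 0.2 = 0.026
  π_IV·p_IV = 0.40 × 0.24 = 0.096
Denominator: 0.0288 + 0.0175 + 0.026 + 0.096 = 0.1683
So the posterior for Condition III is 0.026 / 0.1683 ≈ 0.1545.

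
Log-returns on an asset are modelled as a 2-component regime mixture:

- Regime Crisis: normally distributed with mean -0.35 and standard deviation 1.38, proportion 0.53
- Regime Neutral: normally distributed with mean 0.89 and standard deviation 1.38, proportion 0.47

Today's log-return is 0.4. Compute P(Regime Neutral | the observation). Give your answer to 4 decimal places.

0.4911

The responsibility of component k is w_k f_k(x) divided by Σ_j w_j f_j(x).
Normal densities:
  L_Crisis = (1/(1.38·√(2π)))·exp(−(0.4−-0.35)²/(2·1.38²)) = 0.289089·exp(-0.14768) = 0.249398
  L_Neutral = (1/(1.38·√(2π)))·exp(−(0.4−0.89)²/(2·1.38²)) = 0.289089·exp(-0.06304) = 0.271427
Prior × likelihood for each component:
  w_Crisis·L_Crisis = 0.53 × 0.249398 = 0.132181
  w_Neutral·L_Neutral = 0.47 × 0.271427 = 0.127571
Marginal: 0.132181 + 0.127571 = 0.259752
P(Regime Neutral | x) = 0.127571 / 0.259752 ≈ 0.4911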